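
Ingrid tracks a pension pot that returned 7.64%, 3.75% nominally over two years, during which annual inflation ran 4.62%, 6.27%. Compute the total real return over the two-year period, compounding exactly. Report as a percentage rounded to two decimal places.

0.45%

Nominal growth factor = 1.0764 × 1.0375 = 1.116765
Price-level growth factor = 1.0462 × 1.0627 = 1.111797
Real growth factor = 1.116765 / 1.111797 = 1.004469
Total real return = 1.004469 − 1 → 0.45%.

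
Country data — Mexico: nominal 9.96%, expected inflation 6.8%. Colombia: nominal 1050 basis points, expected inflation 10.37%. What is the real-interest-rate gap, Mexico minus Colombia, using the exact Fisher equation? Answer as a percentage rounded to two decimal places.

Mexico: (1 + 0.0996)/(1 + 0.0680) − 1 = 2.9588%
Colombia: (1 + 0.1050)/(1 + 0.1037) − 1 = 0.1178%
Differential = 2.9588% − 0.1178% = 2.8410% → 2.84%.

2.84%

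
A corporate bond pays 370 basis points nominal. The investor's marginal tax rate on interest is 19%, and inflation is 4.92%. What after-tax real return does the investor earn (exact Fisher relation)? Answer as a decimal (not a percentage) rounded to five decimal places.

After-tax nominal return = 3.7% × (1 − 0.19) = 2.9970%.
1 + r = 1.02997 / 1.04920 = 0.981672
After-tax real rate = 0.981672 − 1 → -0.01833.

-0.01833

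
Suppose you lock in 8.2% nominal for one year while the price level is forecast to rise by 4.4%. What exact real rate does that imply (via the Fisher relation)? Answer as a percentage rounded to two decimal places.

3.64%

1 + r = 1.08200 / 1.04400 = 1.036398
r = 1.036398 − 1 = 3.6398%, i.e. 3.64%.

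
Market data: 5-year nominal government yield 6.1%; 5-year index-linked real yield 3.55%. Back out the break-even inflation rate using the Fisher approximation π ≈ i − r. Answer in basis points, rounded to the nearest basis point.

255 basis points

π ≈ i − r = 6.1% − 3.55% → 255 basis points.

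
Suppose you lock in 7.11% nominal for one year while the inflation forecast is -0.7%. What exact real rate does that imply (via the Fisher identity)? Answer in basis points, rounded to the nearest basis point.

787 basis points

By the Fisher identity, 1 + r = (1 + i)/(1 + π).
1 + r = 1.07110 / 0.99300 = 1.078651
r = 1.078651 − 1 = 7.8651%, i.e. 787 basis points.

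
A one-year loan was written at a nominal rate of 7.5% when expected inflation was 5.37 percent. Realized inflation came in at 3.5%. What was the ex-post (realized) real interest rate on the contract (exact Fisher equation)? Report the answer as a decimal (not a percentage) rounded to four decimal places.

0.0386

Ex-post: (1 + 0.0750)/(1 + 0.0350) − 1 = 3.8647%
So the realized real rate is 0.0386.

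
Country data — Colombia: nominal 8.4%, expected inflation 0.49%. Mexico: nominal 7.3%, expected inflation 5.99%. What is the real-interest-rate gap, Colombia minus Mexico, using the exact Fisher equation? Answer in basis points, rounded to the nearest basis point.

664 basis points

Colombia: (1 + 0.0840)/(1 + 0.0049) − 1 = 7.8714%
Mexico: (1 + 0.0730)/(1 + 0.0599) − 1 = 1.2360%
Differential = 7.8714% − 1.2360% = 6.6355% → 664 basis points.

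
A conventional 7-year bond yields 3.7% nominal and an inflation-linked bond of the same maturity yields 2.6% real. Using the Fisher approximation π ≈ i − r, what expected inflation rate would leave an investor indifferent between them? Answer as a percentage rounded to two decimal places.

1.10%

π ≈ i − r = 3.7% − 2.6% → 1.10%.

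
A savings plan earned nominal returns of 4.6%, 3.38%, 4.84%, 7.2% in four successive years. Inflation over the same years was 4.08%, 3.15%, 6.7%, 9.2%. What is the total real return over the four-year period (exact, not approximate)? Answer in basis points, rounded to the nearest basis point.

-284 basis points

Compound the nominal returns: 1.0460 × 1.0338 × 1.0484 × 1.0720 = 1.215318.
Compound inflation: 1.0408 × 1.0315 × 1.0670 × 1.0920 = 1.250903.
Deflate: 1.215318 / 1.250903 = 0.971553.
Total real return = 0.971553 − 1 → -284 basis points.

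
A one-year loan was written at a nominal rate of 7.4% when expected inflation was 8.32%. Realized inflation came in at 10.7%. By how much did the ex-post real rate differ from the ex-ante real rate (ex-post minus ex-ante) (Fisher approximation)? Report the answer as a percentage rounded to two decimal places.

Ex-ante: 7.4% − 8.32% = -0.920%
Ex-post: 7.4% − 10.7% = -3.300%
Difference (ex-post − ex-ante) = -2.3800% → -2.38%.

-2.38%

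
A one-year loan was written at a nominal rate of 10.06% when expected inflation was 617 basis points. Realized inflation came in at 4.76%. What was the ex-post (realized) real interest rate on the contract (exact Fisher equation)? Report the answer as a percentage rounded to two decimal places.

Ex-post: (1 + 0.1006)/(1 + 0.0476) − 1 = 5.0592%
So the realized real rate is 5.06%.

5.06%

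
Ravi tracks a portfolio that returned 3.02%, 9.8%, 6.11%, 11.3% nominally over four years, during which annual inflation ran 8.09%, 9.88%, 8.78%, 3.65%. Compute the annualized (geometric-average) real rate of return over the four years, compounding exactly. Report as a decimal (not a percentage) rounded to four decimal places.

-0.0006

Compound the nominal returns: 1.0302 × 1.0980 × 1.0611 × 1.1130 = 1.33590435.
Compound inflation: 1.0809 × 1.0988 × 1.0878 × 1.0365 = 1.33912935.
Deflate: 1.33590435 / 1.33912935 = 0.99759172.
Annualized real rate = 0.99759172^(1/4) − 1 = -0.0603% → -0.0006.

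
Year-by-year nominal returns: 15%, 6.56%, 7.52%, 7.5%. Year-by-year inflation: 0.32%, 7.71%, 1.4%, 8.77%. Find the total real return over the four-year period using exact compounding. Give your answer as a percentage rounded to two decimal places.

Compound the nominal returns: 1.1500 × 1.0656 × 1.0752 × 1.0750 = 1.416413.
Compound inflation: 1.0032 × 1.0771 × 1.0140 × 1.0877 = 1.191765.
Deflate: 1.416413 / 1.191765 = 1.188500.
Total real return = 1.188500 − 1 → 18.85%.

18.85%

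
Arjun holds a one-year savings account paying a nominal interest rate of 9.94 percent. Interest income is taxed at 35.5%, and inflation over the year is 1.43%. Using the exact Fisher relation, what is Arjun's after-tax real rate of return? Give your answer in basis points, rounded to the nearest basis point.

After-tax nominal return = 9.94% × (1 − 0.355) = 6.4113%.
1 + r = 1.064113 / 1.01430 = 1.049111
After-tax real rate = 1.049111 − 1 → 491 basis points.

491 basis points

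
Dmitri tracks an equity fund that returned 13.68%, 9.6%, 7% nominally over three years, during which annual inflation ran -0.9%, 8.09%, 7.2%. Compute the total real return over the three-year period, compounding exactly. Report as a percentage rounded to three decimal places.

Compound the nominal returns: 1.1368 × 1.0960 × 1.0700 = 1.333148.
Compound inflation: 0.9910 × 1.0809 × 1.0720 = 1.148296.
Deflate: 1.333148 / 1.148296 = 1.160979.
Total real return = 1.160979 − 1 → 16.098%.

16.098%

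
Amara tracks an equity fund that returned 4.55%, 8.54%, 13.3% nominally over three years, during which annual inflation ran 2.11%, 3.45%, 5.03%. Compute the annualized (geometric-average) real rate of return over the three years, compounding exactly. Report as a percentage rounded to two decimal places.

5.04%

Compound the nominal returns: 1.0455 × 1.0854 × 1.1330 = 1.28571220.
Compound inflation: 1.0211 × 1.0345 × 1.0503 = 1.10946125.
Deflate: 1.28571220 / 1.10946125 = 1.15886175.
Annualized real rate = 1.15886175^(1/3) − 1 = 5.0374% → 5.04%.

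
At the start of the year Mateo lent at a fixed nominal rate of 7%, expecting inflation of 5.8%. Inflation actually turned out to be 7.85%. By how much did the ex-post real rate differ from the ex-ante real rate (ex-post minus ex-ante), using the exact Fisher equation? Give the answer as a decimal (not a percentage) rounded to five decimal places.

-0.01922

Ex-ante: (1 + 0.0700)/(1 + 0.0580) − 1 = 1.1342%
Ex-post: (1 + 0.0700)/(1 + 0.0785) − 1 = -0.7881%
Difference (ex-post − ex-ante) = -1.9223% → -0.01922.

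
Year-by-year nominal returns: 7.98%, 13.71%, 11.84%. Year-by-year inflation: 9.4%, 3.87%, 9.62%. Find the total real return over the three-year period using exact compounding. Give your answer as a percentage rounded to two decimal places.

Compound the nominal returns: 1.0798 × 1.1371 × 1.1184 = 1.373217.
Compound inflation: 1.0940 × 1.0387 × 1.0962 = 1.245653.
Deflate: 1.373217 / 1.245653 = 1.102407.
Total real return = 1.102407 − 1 → 10.24%.

10.24%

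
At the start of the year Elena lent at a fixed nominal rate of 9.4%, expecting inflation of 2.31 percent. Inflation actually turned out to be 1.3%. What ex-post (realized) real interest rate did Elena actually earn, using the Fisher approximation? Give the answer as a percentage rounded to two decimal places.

8.10%

Ex-post: 9.4% − 1.3% = 8.100%
So the realized real rate is 8.10%.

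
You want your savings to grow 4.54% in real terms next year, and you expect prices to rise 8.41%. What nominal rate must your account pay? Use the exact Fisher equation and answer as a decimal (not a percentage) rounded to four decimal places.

(1 + i) = (1 + r)(1 + π) = 1.04540 × 1.08410 = 1.13331814
i = 1.13331814 − 1, so the required nominal rate is 0.1333.

0.1333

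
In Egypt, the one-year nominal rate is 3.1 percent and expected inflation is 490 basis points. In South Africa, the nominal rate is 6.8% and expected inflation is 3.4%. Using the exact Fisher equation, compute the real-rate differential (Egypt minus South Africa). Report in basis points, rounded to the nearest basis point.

Egypt: (1 + 0.0310)/(1 + 0.0490) − 1 = -1.7159%
South Africa: (1 + 0.0680)/(1 + 0.0340) − 1 = 3.2882%
Differential = -1.7159% − 3.2882% = -5.0041% → -500 basis points.

-500 basis points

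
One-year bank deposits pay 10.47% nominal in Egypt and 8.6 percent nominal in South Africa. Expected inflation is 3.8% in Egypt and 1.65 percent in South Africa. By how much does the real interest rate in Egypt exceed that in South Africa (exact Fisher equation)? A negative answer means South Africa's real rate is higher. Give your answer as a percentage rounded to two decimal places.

Egypt: (1 + 0.1047)/(1 + 0.0380) − 1 = 6.4258%
South Africa: (1 + 0.0860)/(1 + 0.0165) − 1 = 6.8372%
Differential = 6.4258% − 6.8372% = -0.4114% → -0.41%.

-0.41%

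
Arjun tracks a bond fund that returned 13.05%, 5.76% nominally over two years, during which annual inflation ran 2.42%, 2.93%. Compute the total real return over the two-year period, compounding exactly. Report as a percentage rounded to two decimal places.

13.41%

Nominal growth factor = 1.1305 × 1.0576 = 1.195617
Price-level growth factor = 1.0242 × 1.0293 = 1.054209
Real growth factor = 1.195617 / 1.054209 = 1.134136
Total real return = 1.134136 − 1 → 13.41%.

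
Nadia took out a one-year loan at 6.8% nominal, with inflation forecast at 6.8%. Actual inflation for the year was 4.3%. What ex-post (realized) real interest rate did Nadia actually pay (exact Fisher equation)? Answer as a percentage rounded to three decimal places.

2.397%

Ex-post: (1 + 0.0680)/(1 + 0.0430) − 1 = 2.3969%
So the realized real rate is 2.397%.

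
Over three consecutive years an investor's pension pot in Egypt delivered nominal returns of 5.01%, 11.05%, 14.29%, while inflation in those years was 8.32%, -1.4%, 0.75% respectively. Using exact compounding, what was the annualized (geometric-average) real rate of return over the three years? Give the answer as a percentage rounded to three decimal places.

7.393%

Compound the nominal returns: 1.0501 × 1.1105 × 1.1429 = 1.33277689.
Compound inflation: 1.0832 × 0.9860 × 1.0075 = 1.07604546.
Deflate: 1.33277689 / 1.07604546 = 1.23858790.
Annualized real rate = 1.23858790^(1/3) − 1 = 7.3929% → 7.393%.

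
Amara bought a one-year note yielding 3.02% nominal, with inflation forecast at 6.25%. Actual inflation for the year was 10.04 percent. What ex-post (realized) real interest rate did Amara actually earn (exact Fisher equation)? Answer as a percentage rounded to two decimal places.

-6.38%

Ex-post: (1 + 0.0302)/(1 + 0.1004) − 1 = -6.3795%
So the realized real rate is -6.38%.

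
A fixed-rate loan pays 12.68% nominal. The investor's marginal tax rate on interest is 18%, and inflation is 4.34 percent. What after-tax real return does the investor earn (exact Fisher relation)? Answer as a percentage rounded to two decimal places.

5.81%

After-tax nominal return = 12.68% × (1 − 0.18) = 10.3976%.
1 + r = 1.103976 / 1.04340 = 1.058056
After-tax real rate = 1.058056 − 1 → 5.81%.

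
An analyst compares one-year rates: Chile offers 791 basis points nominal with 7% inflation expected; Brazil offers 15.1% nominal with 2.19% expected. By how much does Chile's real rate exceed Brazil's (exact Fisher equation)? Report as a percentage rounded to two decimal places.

Chile: (1 + 0.0791)/(1 + 0.0700) − 1 = 0.8505%
Brazil: (1 + 0.1510)/(1 + 0.0219) − 1 = 12.6333%
Differential = 0.8505% − 12.6333% = -11.7829% → -11.78%.

-11.78%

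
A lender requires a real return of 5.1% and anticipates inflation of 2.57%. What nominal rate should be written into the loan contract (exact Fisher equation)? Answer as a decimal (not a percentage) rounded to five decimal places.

0.07801

(1 + i) = (1 + r)(1 + π) = 1.05100 × 1.02570 = 1.0780107
i = 1.0780107 − 1, so the required nominal rate is 0.07801.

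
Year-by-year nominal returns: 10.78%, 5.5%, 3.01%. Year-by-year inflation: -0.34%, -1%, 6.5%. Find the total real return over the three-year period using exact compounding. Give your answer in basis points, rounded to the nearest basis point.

Compound the nominal returns: 1.1078 × 1.0550 × 1.0301 = 1.203908.
Compound inflation: 0.9966 × 0.9900 × 1.0650 = 1.050765.
Deflate: 1.203908 / 1.050765 = 1.145744.
Total real return = 1.145744 − 1 → 1457 basis points.

1457 basis points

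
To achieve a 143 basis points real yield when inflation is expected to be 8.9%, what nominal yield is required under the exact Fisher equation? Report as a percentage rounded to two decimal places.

(1 + i) = (1 + r)(1 + π) = 1.01430 × 1.08900 = 1.1045727
i = 1.1045727 − 1, so the required nominal rate is 10.46%.

10.46%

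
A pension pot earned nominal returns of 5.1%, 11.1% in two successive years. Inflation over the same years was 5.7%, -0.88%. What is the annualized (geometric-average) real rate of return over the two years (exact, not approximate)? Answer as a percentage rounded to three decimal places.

Compound the nominal returns: 1.0510 × 1.1110 = 1.16766100.
Compound inflation: 1.0570 × 0.9912 = 1.04769840.
Deflate: 1.16766100 / 1.04769840 = 1.11450108.
Annualized real rate = 1.11450108^(1/2) − 1 = 5.5699% → 5.570%.

5.570%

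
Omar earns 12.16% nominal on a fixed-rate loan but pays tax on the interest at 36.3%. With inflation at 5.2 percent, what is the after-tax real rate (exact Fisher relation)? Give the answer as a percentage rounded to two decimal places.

After-tax nominal return = 12.16% × (1 − 0.363) = 7.74592%.
1 + r = 1.0774592 / 1.05200 = 1.024201
After-tax real rate = 1.024201 − 1 → 2.42%.

2.42%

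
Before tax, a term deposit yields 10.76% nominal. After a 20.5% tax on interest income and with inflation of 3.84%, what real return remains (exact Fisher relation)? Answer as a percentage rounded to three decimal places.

4.540%

After-tax nominal return = 10.76% × (1 − 0.205) = 8.5542%.
1 + r = 1.085542 / 1.03840 = 1.045399
After-tax real rate = 1.045399 − 1 → 4.540%.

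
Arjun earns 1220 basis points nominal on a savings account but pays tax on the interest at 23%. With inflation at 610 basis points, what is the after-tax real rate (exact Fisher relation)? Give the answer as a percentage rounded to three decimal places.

3.105%

After-tax nominal return = 12.2% × (1 − 0.23) = 9.3940%.
1 + r = 1.09394 / 1.06100 = 1.031046
After-tax real rate = 1.031046 − 1 → 3.105%.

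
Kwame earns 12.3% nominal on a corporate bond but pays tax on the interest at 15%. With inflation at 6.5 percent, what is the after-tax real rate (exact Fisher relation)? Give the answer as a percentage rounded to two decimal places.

3.71%

After-tax nominal return = 12.3% × (1 − 0.15) = 10.4550%.
1 + r = 1.10455 / 1.06500 = 1.037136
After-tax real rate = 1.037136 − 1 → 3.71%.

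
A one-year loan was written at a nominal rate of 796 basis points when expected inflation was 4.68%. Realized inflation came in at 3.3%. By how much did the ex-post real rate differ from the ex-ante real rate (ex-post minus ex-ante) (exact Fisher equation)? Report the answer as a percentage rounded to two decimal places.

1.38%

Ex-ante: (1 + 0.0796)/(1 + 0.0468) − 1 = 3.1334%
Ex-post: (1 + 0.0796)/(1 + 0.0330) − 1 = 4.5111%
Difference (ex-post − ex-ante) = 1.3778% → 1.38%.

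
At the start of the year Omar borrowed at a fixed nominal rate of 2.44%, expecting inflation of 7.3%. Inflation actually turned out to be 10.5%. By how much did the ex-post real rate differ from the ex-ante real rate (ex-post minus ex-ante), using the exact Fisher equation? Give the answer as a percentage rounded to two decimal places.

-2.76%

Ex-ante: (1 + 0.0244)/(1 + 0.0730) − 1 = -4.5294%
Ex-post: (1 + 0.0244)/(1 + 0.1050) − 1 = -7.2941%
Difference (ex-post − ex-ante) = -2.7648% → -2.76%.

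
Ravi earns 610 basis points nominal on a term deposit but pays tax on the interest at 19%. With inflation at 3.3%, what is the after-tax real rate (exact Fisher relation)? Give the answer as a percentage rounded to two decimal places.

After-tax nominal return = 6.1% × (1 − 0.19) = 4.9410%.
1 + r = 1.04941 / 1.03300 = 1.015886
After-tax real rate = 1.015886 − 1 → 1.59%.

1.59%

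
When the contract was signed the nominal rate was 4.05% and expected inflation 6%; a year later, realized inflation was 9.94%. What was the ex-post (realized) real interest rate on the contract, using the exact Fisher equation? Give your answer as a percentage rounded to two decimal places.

-5.36%

Ex-post: (1 + 0.0405)/(1 + 0.0994) − 1 = -5.3575%
So the realized real rate is -5.36%.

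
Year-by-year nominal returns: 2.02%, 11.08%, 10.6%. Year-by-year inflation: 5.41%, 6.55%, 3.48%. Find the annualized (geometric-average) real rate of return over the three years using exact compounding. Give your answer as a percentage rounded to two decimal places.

2.55%

Compound the nominal returns: 1.0202 × 1.1108 × 1.1060 = 1.25336140.
Compound inflation: 1.0541 × 1.0655 × 1.0348 = 1.16222895.
Deflate: 1.25336140 / 1.16222895 = 1.07841180.
Annualized real rate = 1.07841180^(1/3) − 1 = 2.5482% → 2.55%.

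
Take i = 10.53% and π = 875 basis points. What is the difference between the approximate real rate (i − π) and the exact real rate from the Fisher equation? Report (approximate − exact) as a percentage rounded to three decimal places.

0.143%

Approximate: r ≈ 10.530% − 8.750% = 1.7800%
Exact: (1 + 0.1053)/(1 + 0.0875) − 1 = 1.6368%
Error = 1.7800% − 1.6368% = 0.1432% → 0.143%.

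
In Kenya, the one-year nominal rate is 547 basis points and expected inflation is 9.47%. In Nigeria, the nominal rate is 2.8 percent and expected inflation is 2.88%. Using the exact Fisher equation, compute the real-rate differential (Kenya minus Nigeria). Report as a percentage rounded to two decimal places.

Kenya: (1 + 0.0547)/(1 + 0.0947) − 1 = -3.6540%
Nigeria: (1 + 0.0280)/(1 + 0.0288) − 1 = -0.0778%
Differential = -3.6540% − (-0.0778%) = -3.5762% → -3.58%.

-3.58%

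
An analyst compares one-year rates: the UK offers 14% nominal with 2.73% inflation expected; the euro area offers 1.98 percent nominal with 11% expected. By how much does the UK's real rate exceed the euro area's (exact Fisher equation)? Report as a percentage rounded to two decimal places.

19.10%

The UK: (1 + 0.1400)/(1 + 0.0273) − 1 = 10.9705%
The euro area: (1 + 0.0198)/(1 + 0.1100) − 1 = -8.1261%
Differential = 10.9705% − (-8.1261%) = 19.0966% → 19.10%.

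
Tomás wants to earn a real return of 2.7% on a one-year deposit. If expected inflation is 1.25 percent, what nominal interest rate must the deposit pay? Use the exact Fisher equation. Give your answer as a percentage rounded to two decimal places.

(1 + i) = (1 + r)(1 + π) = 1.02700 × 1.01250 = 1.0398375
i = 1.0398375 − 1, so the required nominal rate is 3.98%.

3.98%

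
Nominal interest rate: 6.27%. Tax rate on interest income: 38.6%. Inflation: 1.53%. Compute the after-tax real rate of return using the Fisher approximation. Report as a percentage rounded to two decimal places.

After-tax nominal return = 6.27% × (1 − 0.386) = 3.84978%.
r ≈ 3.84978% − 1.53% → 2.32%.

2.32%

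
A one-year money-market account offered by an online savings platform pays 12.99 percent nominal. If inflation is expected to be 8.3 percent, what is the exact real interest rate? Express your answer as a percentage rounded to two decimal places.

By the Fisher identity, 1 + r = (1 + i)/(1 + π).
1 + r = 1.12990 / 1.08300 = 1.043306
r = 1.043306 − 1 = 4.3306%, i.e. 4.33%.

4.33%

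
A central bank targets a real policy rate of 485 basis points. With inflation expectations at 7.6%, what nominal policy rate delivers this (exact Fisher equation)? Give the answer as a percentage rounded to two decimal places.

(1 + i) = (1 + r)(1 + π) = 1.04850 × 1.07600 = 1.128186
i = 1.128186 − 1, so the required nominal rate is 12.82%.

12.82%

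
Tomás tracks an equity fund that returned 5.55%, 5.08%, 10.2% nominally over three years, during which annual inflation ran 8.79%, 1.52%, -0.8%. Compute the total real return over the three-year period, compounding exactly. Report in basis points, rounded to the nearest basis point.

1156 basis points

Nominal growth factor = 1.0555 × 1.0508 × 1.1020 = 1.222250
Price-level growth factor = 1.0879 × 1.0152 × 0.9920 = 1.095601
Real growth factor = 1.222250 / 1.095601 = 1.115598
Total real return = 1.115598 − 1 → 1156 basis points.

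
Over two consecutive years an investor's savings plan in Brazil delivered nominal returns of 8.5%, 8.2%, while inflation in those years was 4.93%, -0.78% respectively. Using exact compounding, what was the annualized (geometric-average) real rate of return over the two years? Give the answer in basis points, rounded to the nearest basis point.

Nominal growth factor = 1.0850 × 1.0820 = 1.17397000
Price-level growth factor = 1.0493 × 0.9922 = 1.04111546
Real growth factor = 1.17397000 / 1.04111546 = 1.12760788
Annualized real rate = 1.12760788^(1/2) − 1 = 6.1889% → 619 basis points.

619 basis points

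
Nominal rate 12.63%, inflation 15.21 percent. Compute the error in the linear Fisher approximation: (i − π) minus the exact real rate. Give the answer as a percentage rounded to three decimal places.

Approximate: r ≈ 12.630% − 15.210% = -2.5800%
Exact: (1 + 0.1263)/(1 + 0.1521) − 1 = -2.2394%
Error = -2.5800% − (-2.2394%) = -0.3406% → -0.341%.

-0.341%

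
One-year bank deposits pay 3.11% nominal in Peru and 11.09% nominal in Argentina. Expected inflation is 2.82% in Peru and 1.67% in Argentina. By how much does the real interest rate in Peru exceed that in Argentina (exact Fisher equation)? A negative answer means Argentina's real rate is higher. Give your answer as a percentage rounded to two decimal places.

Peru: (1 + 0.0311)/(1 + 0.0282) − 1 = 0.2820%
Argentina: (1 + 0.1109)/(1 + 0.0167) − 1 = 9.2653%
Differential = 0.2820% − 9.2653% = -8.9832% → -8.98%.

-8.98%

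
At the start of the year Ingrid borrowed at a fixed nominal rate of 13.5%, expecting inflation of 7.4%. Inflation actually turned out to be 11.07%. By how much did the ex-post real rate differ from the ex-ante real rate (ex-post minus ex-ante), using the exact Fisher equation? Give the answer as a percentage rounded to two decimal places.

-3.49%

Ex-ante: (1 + 0.1350)/(1 + 0.0740) − 1 = 5.6797%
Ex-post: (1 + 0.1350)/(1 + 0.1107) − 1 = 2.1878%
Difference (ex-post − ex-ante) = -3.4919% → -3.49%.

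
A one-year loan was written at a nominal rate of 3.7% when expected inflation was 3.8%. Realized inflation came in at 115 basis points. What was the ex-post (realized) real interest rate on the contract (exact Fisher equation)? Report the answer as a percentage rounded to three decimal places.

Ex-post: (1 + 0.0370)/(1 + 0.0115) − 1 = 2.5210%
So the realized real rate is 2.521%.

2.521%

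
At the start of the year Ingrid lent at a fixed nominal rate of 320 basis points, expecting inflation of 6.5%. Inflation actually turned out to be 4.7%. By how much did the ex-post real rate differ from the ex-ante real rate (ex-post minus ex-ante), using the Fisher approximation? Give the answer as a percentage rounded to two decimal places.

1.80%

Ex-ante: 3.2% − 6.5% = -3.300%
Ex-post: 3.2% − 4.7% = -1.500%
Difference (ex-post − ex-ante) = 1.8000% → 1.80%.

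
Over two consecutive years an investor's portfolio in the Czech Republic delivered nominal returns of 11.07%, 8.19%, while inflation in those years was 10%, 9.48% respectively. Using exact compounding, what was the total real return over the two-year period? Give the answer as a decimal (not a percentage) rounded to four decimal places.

-0.0022

Nominal growth factor = 1.1107 × 1.0819 = 1.201666
Price-level growth factor = 1.1000 × 1.0948 = 1.204280
Real growth factor = 1.201666 / 1.204280 = 0.997830
Total real return = 0.997830 − 1 → -0.0022.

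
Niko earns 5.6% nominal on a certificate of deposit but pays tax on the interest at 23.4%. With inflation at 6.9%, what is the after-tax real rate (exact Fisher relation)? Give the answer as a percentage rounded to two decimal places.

After-tax nominal return = 5.6% × (1 − 0.234) = 4.2896%.
1 + r = 1.042896 / 1.06900 = 0.975581
After-tax real rate = 0.975581 − 1 → -2.44%.

-2.44%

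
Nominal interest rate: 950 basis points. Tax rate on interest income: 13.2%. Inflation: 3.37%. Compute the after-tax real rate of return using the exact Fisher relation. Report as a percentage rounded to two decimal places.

4.72%

After-tax nominal return = 9.5% × (1 − 0.132) = 8.2460%.
1 + r = 1.08246 / 1.03370 = 1.047170
After-tax real rate = 1.047170 − 1 → 4.72%.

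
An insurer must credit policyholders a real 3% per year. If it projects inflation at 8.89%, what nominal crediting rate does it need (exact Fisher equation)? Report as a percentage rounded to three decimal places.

12.157%

(1 + i) = (1 + r)(1 + π) = 1.03000 × 1.08890 = 1.121567
i = 1.121567 − 1, so the required nominal rate is 12.157%.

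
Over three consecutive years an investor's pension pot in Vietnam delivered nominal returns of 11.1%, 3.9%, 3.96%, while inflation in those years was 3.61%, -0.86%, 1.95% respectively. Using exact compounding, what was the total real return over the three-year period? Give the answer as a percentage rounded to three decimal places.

14.593%

Nominal growth factor = 1.1110 × 1.0390 × 1.0396 = 1.200040
Price-level growth factor = 1.0361 × 0.9914 × 1.0195 = 1.047220
Real growth factor = 1.200040 / 1.047220 = 1.145930
Total real return = 1.145930 − 1 → 14.593%.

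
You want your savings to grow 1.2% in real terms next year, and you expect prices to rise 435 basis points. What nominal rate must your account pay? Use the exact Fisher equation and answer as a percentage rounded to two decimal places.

5.60%

(1 + i) = (1 + r)(1 + π) = 1.01200 × 1.04350 = 1.056022
i = 1.056022 − 1, so the required nominal rate is 5.60%.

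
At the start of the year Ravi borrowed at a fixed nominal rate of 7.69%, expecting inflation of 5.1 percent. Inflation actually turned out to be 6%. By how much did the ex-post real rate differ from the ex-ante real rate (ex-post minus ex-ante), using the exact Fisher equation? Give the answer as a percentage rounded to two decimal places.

-0.87%

Ex-ante: (1 + 0.0769)/(1 + 0.0510) − 1 = 2.4643%
Ex-post: (1 + 0.0769)/(1 + 0.0600) − 1 = 1.5943%
Difference (ex-post − ex-ante) = -0.8700% → -0.87%.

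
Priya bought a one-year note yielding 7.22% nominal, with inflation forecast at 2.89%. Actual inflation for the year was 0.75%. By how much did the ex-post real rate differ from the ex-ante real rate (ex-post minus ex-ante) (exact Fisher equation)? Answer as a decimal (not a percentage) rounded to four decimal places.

Ex-ante: (1 + 0.0722)/(1 + 0.0289) − 1 = 4.2084%
Ex-post: (1 + 0.0722)/(1 + 0.0075) − 1 = 6.4218%
Difference (ex-post − ex-ante) = 2.2135% → 0.0221.

0.0221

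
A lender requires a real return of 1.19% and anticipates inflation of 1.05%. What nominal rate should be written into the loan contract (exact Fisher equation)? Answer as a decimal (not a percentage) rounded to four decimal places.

0.0225

(1 + i) = (1 + r)(1 + π) = 1.01190 × 1.01050 = 1.02252495
i = 1.02252495 − 1, so the required nominal rate is 0.0225.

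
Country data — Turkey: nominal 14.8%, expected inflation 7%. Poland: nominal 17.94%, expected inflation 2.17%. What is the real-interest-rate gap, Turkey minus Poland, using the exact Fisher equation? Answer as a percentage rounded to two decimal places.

-8.15%

Turkey: (1 + 0.1480)/(1 + 0.0700) − 1 = 7.2897%
Poland: (1 + 0.1794)/(1 + 0.0217) − 1 = 15.4351%
Differential = 7.2897% − 15.4351% = -8.1453% → -8.15%.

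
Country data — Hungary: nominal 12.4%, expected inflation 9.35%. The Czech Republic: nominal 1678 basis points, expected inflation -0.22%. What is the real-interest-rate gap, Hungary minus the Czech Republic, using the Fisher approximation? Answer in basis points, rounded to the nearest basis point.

-1395 basis points

Hungary: 12.4% − 9.35% = 3.050%
The Czech Republic: 16.78% − (-0.22%) = 17.000%
Differential = -13.950% → -1395 basis points.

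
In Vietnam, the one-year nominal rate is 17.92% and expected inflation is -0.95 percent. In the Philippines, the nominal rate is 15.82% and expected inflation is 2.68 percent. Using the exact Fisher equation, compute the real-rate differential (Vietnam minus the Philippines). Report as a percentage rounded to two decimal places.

Vietnam: (1 + 0.1792)/(1 − 0.0095) − 1 = 19.0510%
The Philippines: (1 + 0.1582)/(1 + 0.0268) − 1 = 12.7970%
Differential = 19.0510% − 12.7970% = 6.2539% → 6.25%.

6.25%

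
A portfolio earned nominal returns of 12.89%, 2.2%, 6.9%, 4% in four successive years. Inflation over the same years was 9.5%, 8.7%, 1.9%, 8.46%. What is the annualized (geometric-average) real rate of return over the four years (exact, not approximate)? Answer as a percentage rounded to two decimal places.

-0.63%

Compound the nominal returns: 1.1289 × 1.0220 × 1.0690 × 1.0400 = 1.28267731.
Compound inflation: 1.0950 × 1.0870 × 1.0190 × 1.0846 = 1.31548969.
Deflate: 1.28267731 / 1.31548969 = 0.97505691.
Annualized real rate = 0.97505691^(1/4) − 1 = -0.6295% → -0.63%.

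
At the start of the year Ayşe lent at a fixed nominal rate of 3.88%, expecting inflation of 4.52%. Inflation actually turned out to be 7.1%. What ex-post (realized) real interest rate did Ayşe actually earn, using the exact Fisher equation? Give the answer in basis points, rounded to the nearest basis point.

-301 basis points

Ex-post: (1 + 0.0388)/(1 + 0.0710) − 1 = -3.0065%
So the realized real rate is -301 basis points.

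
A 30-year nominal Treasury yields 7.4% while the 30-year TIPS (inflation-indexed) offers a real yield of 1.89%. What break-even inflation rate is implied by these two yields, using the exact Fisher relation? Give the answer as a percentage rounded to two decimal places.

5.41%

(1 + π) = (1 + i)/(1 + r) = 1.07400 / 1.01890 = 1.054078
Break-even inflation = 1.054078 − 1 → 5.41%.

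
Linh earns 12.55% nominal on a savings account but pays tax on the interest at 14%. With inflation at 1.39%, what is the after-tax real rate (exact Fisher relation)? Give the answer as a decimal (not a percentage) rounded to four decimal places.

0.0927

After-tax nominal return = 12.55% × (1 − 0.14) = 10.7930%.
1 + r = 1.10793 / 1.01390 = 1.092741
After-tax real rate = 1.092741 − 1 → 0.0927.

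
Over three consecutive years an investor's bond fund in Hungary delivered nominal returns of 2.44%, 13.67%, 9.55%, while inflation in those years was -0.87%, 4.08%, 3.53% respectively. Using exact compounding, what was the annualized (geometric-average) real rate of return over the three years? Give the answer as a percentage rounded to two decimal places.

Compound the nominal returns: 1.0244 × 1.1367 × 1.0955 = 1.27563907.
Compound inflation: 0.9913 × 1.0408 × 1.0353 = 1.06816564.
Deflate: 1.27563907 / 1.06816564 = 1.19423339.
Annualized real rate = 1.19423339^(1/3) − 1 = 6.0954% → 6.10%.

6.10%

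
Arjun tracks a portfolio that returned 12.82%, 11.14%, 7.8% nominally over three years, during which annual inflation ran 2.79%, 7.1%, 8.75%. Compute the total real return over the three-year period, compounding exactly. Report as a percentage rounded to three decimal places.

Compound the nominal returns: 1.1282 × 1.1114 × 1.0780 = 1.351684.
Compound inflation: 1.0279 × 1.0710 × 1.0875 = 1.197208.
Deflate: 1.351684 / 1.197208 = 1.129030.
Total real return = 1.129030 − 1 → 12.903%.

12.903%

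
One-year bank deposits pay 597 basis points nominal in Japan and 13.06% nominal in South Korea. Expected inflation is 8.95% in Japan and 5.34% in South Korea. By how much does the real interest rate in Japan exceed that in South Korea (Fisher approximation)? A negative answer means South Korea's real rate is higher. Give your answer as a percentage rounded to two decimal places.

Japan: 5.97% − 8.95% = -2.980%
South Korea: 13.06% − 5.34% = 7.720%
Differential = -10.700% → -10.70%.

-10.70%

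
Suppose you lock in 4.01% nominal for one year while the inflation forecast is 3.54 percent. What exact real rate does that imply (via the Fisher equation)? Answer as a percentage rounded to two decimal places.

1 + r = 1.04010 / 1.03540 = 1.004539
r = 1.004539 − 1 = 0.4539%, i.e. 0.45%.

0.45%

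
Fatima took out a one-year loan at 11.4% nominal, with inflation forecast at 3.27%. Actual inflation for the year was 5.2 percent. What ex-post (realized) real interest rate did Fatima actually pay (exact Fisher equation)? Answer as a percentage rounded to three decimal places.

Ex-post: (1 + 0.1140)/(1 + 0.0520) − 1 = 5.89354%
So the realized real rate is 5.894%.

5.894%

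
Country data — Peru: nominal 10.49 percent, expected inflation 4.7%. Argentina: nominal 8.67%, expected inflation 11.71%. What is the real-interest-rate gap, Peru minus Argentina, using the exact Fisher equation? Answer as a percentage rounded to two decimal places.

Peru: (1 + 0.1049)/(1 + 0.0470) − 1 = 5.5301%
Argentina: (1 + 0.0867)/(1 + 0.1171) − 1 = -2.7213%
Differential = 5.5301% − (-2.7213%) = 8.2514% → 8.25%.

8.25%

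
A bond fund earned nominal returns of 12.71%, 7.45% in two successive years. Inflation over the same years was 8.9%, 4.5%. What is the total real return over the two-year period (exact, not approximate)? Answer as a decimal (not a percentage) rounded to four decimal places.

0.0642

Nominal growth factor = 1.1271 × 1.0745 = 1.211069
Price-level growth factor = 1.0890 × 1.0450 = 1.138005
Real growth factor = 1.211069 / 1.138005 = 1.064204
Total real return = 1.064204 − 1 → 0.0642.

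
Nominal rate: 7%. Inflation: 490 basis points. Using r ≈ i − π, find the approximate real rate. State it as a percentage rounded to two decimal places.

2.10%

r ≈ i − π = 7% − 4.9% = 2.10%.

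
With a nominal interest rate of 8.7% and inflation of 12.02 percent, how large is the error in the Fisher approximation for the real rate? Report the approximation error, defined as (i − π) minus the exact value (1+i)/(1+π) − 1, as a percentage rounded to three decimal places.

-0.356%

Approximate: r ≈ 8.700% − 12.020% = -3.3200%
Exact: (1 + 0.0870)/(1 + 0.1202) − 1 = -2.9638%
Error = -3.3200% − (-2.9638%) = -0.3562% → -0.356%.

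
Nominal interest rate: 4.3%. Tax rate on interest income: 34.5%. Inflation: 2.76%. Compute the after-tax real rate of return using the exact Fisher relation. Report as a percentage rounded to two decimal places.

0.05%

After-tax nominal return = 4.3% × (1 − 0.345) = 2.8165%.
1 + r = 1.028165 / 1.02760 = 1.0005498
After-tax real rate = 1.0005498 − 1 → 0.05%.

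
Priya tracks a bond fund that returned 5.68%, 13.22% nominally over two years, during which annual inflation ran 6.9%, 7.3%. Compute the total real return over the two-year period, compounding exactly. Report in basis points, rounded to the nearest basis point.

Compound the nominal returns: 1.0568 × 1.1322 = 1.196509.
Compound inflation: 1.0690 × 1.0730 = 1.147037.
Deflate: 1.196509 / 1.147037 = 1.043130.
Total real return = 1.043130 − 1 → 431 basis points.

431 basis points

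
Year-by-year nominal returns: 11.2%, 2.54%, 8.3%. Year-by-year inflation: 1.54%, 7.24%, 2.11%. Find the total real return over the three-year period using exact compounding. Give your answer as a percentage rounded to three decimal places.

Compound the nominal returns: 1.1120 × 1.0254 × 1.0830 = 1.234885.
Compound inflation: 1.0154 × 1.0724 × 1.0211 = 1.111891.
Deflate: 1.234885 / 1.111891 = 1.110617.
Total real return = 1.110617 − 1 → 11.062%.

11.062%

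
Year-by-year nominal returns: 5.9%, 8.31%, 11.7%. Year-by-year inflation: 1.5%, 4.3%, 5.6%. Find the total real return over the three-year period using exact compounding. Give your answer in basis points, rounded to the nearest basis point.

1460 basis points

Nominal growth factor = 1.0590 × 1.0831 × 1.1170 = 1.2812022
Price-level growth factor = 1.0150 × 1.0430 × 1.0560 = 1.1179291
Real growth factor = 1.2812022 / 1.1179291 = 1.1460496
Total real return = 1.1460496 − 1 → 1460 basis points.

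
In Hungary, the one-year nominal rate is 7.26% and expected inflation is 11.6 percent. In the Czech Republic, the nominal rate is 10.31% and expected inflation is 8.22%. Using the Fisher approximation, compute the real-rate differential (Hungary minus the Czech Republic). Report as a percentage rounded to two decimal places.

-6.43%

Hungary: 7.26% − 11.6% = -4.340%
The Czech Republic: 10.31% − 8.22% = 2.090%
Differential = -6.430% → -6.43%.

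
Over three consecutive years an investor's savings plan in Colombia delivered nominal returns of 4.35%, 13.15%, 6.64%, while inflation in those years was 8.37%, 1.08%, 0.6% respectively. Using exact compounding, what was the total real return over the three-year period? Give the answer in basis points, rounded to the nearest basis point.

1426 basis points

Compound the nominal returns: 1.0435 × 1.1315 × 1.0664 = 1.259120.
Compound inflation: 1.0837 × 1.0108 × 1.0060 = 1.101976.
Deflate: 1.259120 / 1.101976 = 1.142602.
Total real return = 1.142602 − 1 → 1426 basis points.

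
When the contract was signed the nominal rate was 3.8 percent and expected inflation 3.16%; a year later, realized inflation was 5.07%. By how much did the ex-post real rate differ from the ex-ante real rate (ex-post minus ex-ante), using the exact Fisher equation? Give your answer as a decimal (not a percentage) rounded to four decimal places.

Ex-ante: (1 + 0.0380)/(1 + 0.0316) − 1 = 0.6204%
Ex-post: (1 + 0.0380)/(1 + 0.0507) − 1 = -1.2087%
Difference (ex-post − ex-ante) = -1.8291% → -0.0183.

-0.0183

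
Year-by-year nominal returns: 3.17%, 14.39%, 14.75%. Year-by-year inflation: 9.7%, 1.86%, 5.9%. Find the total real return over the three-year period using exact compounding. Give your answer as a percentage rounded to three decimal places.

Compound the nominal returns: 1.0317 × 1.1439 × 1.1475 = 1.354235.
Compound inflation: 1.0970 × 1.0186 × 1.0590 = 1.183331.
Deflate: 1.354235 / 1.183331 = 1.144427.
Total real return = 1.144427 − 1 → 14.443%.

14.443%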